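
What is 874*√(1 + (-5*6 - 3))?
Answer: 3496*I*√2 ≈ 4944.1*I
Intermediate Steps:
874*√(1 + (-5*6 - 3)) = 874*√(1 + (-30 - 3)) = 874*√(1 - 33) = 874*√(-32) = 874*(4*I*√2) = 3496*I*√2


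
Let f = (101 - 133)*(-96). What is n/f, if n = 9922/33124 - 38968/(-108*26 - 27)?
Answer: 94207493/20605777920 ≈ 0.0045719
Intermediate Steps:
n = 94207493/6707610 (n = 9922*(1/33124) - 38968/(-2808 - 27) = 4961/16562 - 38968/(-2835) = 4961/16562 - 38968*(-1/2835) = 4961/16562 + 38968/2835 = 94207493/6707610 ≈ 14.045)
f = 3072 (f = -32*(-96) = 3072)
n/f = (94207493/6707610)/3072 = (94207493/6707610)*(1/3072) = 94207493/20605777920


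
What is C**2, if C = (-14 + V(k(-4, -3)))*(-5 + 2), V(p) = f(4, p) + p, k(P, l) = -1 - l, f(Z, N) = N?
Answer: 900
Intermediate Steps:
V(p) = 2*p (V(p) = p + p = 2*p)
C = 30 (C = (-14 + 2*(-1 - 1*(-3)))*(-5 + 2) = (-14 + 2*(-1 + 3))*(-3) = (-14 + 2*2)*(-3) = (-14 + 4)*(-3) = -10*(-3) = 30)
C**2 = 30**2 = 900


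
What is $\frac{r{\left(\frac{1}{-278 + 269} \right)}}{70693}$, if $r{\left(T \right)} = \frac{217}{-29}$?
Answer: $- \frac{31}{292871} \approx -0.00010585$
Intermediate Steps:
$r{\left(T \right)} = - \frac{217}{29}$ ($r{\left(T \right)} = 217 \left(- \frac{1}{29}\right) = - \frac{217}{29}$)
$\frac{r{\left(\frac{1}{-278 + 269} \right)}}{70693} = - \frac{217}{29 \cdot 70693} = \left(- \frac{217}{29}\right) \frac{1}{70693} = - \frac{31}{292871}$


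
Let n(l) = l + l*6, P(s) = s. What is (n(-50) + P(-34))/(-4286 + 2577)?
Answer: 384/1709 ≈ 0.22469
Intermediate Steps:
n(l) = 7*l (n(l) = l + 6*l = 7*l)
(n(-50) + P(-34))/(-4286 + 2577) = (7*(-50) - 34)/(-4286 + 2577) = (-350 - 34)/(-1709) = -384*(-1/1709) = 384/1709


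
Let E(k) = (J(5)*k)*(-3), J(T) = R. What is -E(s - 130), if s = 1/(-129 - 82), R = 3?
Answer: -246879/211 ≈ -1170.0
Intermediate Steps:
J(T) = 3
s = -1/211 (s = 1/(-211) = -1/211 ≈ -0.0047393)
E(k) = -9*k (E(k) = (3*k)*(-3) = -9*k)
-E(s - 130) = -(-9)*(-1/211 - 130) = -(-9)*(-27431)/211 = -1*246879/211 = -246879/211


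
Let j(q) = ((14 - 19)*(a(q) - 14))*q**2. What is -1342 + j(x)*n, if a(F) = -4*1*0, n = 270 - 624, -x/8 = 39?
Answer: -2412185662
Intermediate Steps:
x = -312 (x = -8*39 = -312)
n = -354
a(F) = 0 (a(F) = -4*0 = 0)
j(q) = 70*q**2 (j(q) = ((14 - 19)*(0 - 14))*q**2 = (-5*(-14))*q**2 = 70*q**2)
-1342 + j(x)*n = -1342 + (70*(-312)**2)*(-354) = -1342 + (70*97344)*(-354) = -1342 + 6814080*(-354) = -1342 - 2412184320 = -2412185662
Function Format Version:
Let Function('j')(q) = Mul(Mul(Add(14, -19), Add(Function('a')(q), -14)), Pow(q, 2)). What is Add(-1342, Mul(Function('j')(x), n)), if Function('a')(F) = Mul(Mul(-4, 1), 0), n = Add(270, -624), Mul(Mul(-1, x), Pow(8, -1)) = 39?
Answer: -2412185662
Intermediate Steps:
x = -312 (x = Mul(-8, 39) = -312)
n = -354
Function('a')(F) = 0 (Function('a')(F) = Mul(-4, 0) = 0)
Function('j')(q) = Mul(70, Pow(q, 2)) (Function('j')(q) = Mul(Mul(Add(14, -19), Add(0, -14)), Pow(q, 2)) = Mul(Mul(-5, -14), Pow(q, 2)) = Mul(70, Pow(q, 2)))
Add(-1342, Mul(Function('j')(x), n)) = Add(-1342, Mul(Mul(70, Pow(-312, 2)), -354)) = Add(-1342, Mul(Mul(70, 97344), -354)) = Add(-1342, Mul(6814080, -354)) = Add(-1342, -2412184320) = -2412185662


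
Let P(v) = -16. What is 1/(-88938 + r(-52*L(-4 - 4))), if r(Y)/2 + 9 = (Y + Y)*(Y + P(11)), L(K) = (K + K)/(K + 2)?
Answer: -9/28508 ≈ -0.00031570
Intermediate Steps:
L(K) = 2*K/(2 + K) (L(K) = (2*K)/(2 + K) = 2*K/(2 + K))
r(Y) = -18 + 4*Y*(-16 + Y) (r(Y) = -18 + 2*((Y + Y)*(Y - 16)) = -18 + 2*((2*Y)*(-16 + Y)) = -18 + 2*(2*Y*(-16 + Y)) = -18 + 4*Y*(-16 + Y))
1/(-88938 + r(-52*L(-4 - 4))) = 1/(-88938 + (-18 - (-3328)*2*(-4 - 4)/(2 + (-4 - 4)) + 4*(-104*(-4 - 4)/(2 + (-4 - 4)))²)) = 1/(-88938 + (-18 - (-3328)*2*(-8)/(2 - 8) + 4*(-104*(-8)/(2 - 8))²)) = 1/(-88938 + (-18 - (-3328)*2*(-8)/(-6) + 4*(-104*(-8)/(-6))²)) = 1/(-88938 + (-18 - (-3328)*2*(-8)*(-⅙) + 4*(-104*(-8)*(-1)/6)²)) = 1/(-88938 + (-18 - (-3328)*8/3 + 4*(-52*8/3)²)) = 1/(-88938 + (-18 - 64*(-416/3) + 4*(-416/3)²)) = 1/(-88938 + (-18 + 26624/3 + 4*(173056/9))) = 1/(-88938 + (-18 + 26624/3 + 692224/9)) = 1/(-88938 + 771934/9) = 1/(-28508/9) = -9/28508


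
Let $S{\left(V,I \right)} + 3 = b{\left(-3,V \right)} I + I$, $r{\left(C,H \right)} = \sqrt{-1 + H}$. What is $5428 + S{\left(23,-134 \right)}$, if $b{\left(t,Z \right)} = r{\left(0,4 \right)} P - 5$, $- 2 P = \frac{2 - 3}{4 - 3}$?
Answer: $5961 - 67 \sqrt{3} \approx 5845.0$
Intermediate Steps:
$P = \frac{1}{2}$ ($P = - \frac{\left(2 - 3\right) \frac{1}{4 - 3}}{2} = - \frac{\left(-1\right) 1^{-1}}{2} = - \frac{\left(-1\right) 1}{2} = \left(- \frac{1}{2}\right) \left(-1\right) = \frac{1}{2} \approx 0.5$)
$b{\left(t,Z \right)} = -5 + \frac{\sqrt{3}}{2}$ ($b{\left(t,Z \right)} = \sqrt{-1 + 4} \cdot \frac{1}{2} - 5 = \sqrt{3} \cdot \frac{1}{2} - 5 = \frac{\sqrt{3}}{2} - 5 = -5 + \frac{\sqrt{3}}{2}$)
$S{\left(V,I \right)} = -3 + I + I \left(-5 + \frac{\sqrt{3}}{2}\right)$ ($S{\left(V,I \right)} = -3 + \left(\left(-5 + \frac{\sqrt{3}}{2}\right) I + I\right) = -3 + \left(I \left(-5 + \frac{\sqrt{3}}{2}\right) + I\right) = -3 + \left(I + I \left(-5 + \frac{\sqrt{3}}{2}\right)\right) = -3 + I + I \left(-5 + \frac{\sqrt{3}}{2}\right)$)
$5428 + S{\left(23,-134 \right)} = 5428 - \left(-533 + 67 \sqrt{3}\right) = 5428 + \left(533 - 67 \sqrt{3}\right) = 5961 - 67 \sqrt{3}$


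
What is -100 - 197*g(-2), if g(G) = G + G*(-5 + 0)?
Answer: -1676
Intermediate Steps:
g(G) = -4*G (g(G) = G + G*(-5) = G - 5*G = -4*G)
-100 - 197*g(-2) = -100 - (-788)*(-2) = -100 - 197*8 = -100 - 1576 = -1676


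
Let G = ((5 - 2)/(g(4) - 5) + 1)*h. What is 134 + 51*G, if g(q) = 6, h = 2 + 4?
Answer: 1358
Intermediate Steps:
h = 6
G = 24 (G = ((5 - 2)/(6 - 5) + 1)*6 = (3/1 + 1)*6 = (3*1 + 1)*6 = (3 + 1)*6 = 4*6 = 24)
134 + 51*G = 134 + 51*24 = 134 + 1224 = 1358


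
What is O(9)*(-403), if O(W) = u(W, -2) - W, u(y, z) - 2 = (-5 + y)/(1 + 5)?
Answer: 7657/3 ≈ 2552.3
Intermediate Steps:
u(y, z) = 7/6 + y/6 (u(y, z) = 2 + (-5 + y)/(1 + 5) = 2 + (-5 + y)/6 = 2 + (-5 + y)*(⅙) = 2 + (-⅚ + y/6) = 7/6 + y/6)
O(W) = 7/6 - 5*W/6 (O(W) = (7/6 + W/6) - W = 7/6 - 5*W/6)
O(9)*(-403) = (7/6 - ⅚*9)*(-403) = (7/6 - 15/2)*(-403) = -19/3*(-403) = 7657/3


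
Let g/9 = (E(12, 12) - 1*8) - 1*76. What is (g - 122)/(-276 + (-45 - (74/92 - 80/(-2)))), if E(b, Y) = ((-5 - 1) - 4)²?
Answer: -92/1513 ≈ -0.060806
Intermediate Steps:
E(b, Y) = 100 (E(b, Y) = (-6 - 4)² = (-10)² = 100)
g = 144 (g = 9*((100 - 1*8) - 1*76) = 9*((100 - 8) - 76) = 9*(92 - 76) = 9*16 = 144)
(g - 122)/(-276 + (-45 - (74/92 - 80/(-2)))) = (144 - 122)/(-276 + (-45 - (74/92 - 80/(-2)))) = 22/(-276 + (-45 - (74*(1/92) - 80*(-½)))) = 22/(-276 + (-45 - (37/46 + 40))) = 22/(-276 + (-45 - 1*1877/46)) = 22/(-276 + (-45 - 1877/46)) = 22/(-276 - 3947/46) = 22/(-16643/46) = 22*(-46/16643) = -92/1513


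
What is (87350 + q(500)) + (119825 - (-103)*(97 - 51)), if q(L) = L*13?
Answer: 218413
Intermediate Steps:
q(L) = 13*L
(87350 + q(500)) + (119825 - (-103)*(97 - 51)) = (87350 + 13*500) + (119825 - (-103)*(97 - 51)) = (87350 + 6500) + (119825 - (-103)*46) = 93850 + (119825 - 1*(-4738)) = 93850 + (119825 + 4738) = 93850 + 124563 = 218413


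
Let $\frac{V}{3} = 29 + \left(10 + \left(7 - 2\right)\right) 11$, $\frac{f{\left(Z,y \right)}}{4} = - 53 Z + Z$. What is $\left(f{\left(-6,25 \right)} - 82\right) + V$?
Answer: $1748$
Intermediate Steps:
$f{\left(Z,y \right)} = - 208 Z$ ($f{\left(Z,y \right)} = 4 \left(- 53 Z + Z\right) = 4 \left(- 52 Z\right) = - 208 Z$)
$V = 582$ ($V = 3 \left(29 + \left(10 + \left(7 - 2\right)\right) 11\right) = 3 \left(29 + \left(10 + 5\right) 11\right) = 3 \left(29 + 15 \cdot 11\right) = 3 \left(29 + 165\right) = 3 \cdot 194 = 582$)
$\left(f{\left(-6,25 \right)} - 82\right) + V = \left(\left(-208\right) \left(-6\right) - 82\right) + 582 = \left(1248 - 82\right) + 582 = 1166 + 582 = 1748$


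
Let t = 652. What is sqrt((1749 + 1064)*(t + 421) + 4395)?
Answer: 2*sqrt(755686) ≈ 1738.6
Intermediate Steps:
sqrt((1749 + 1064)*(t + 421) + 4395) = sqrt((1749 + 1064)*(652 + 421) + 4395) = sqrt(2813*1073 + 4395) = sqrt(3018349 + 4395) = sqrt(3022744) = 2*sqrt(755686)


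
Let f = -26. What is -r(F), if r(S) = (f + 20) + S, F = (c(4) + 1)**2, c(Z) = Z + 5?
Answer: -94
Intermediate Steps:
c(Z) = 5 + Z
F = 100 (F = ((5 + 4) + 1)**2 = (9 + 1)**2 = 10**2 = 100)
r(S) = -6 + S (r(S) = (-26 + 20) + S = -6 + S)
-r(F) = -(-6 + 100) = -1*94 = -94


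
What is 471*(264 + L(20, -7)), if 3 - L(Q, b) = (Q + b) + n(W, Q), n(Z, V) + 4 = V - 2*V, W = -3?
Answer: 130938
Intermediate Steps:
n(Z, V) = -4 - V (n(Z, V) = -4 + (V - 2*V) = -4 - V)
L(Q, b) = 7 - b (L(Q, b) = 3 - ((Q + b) + (-4 - Q)) = 3 - (-4 + b) = 3 + (4 - b) = 7 - b)
471*(264 + L(20, -7)) = 471*(264 + (7 - 1*(-7))) = 471*(264 + (7 + 7)) = 471*(264 + 14) = 471*278 = 130938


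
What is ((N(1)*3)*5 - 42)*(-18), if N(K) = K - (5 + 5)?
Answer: 3186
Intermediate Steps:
N(K) = -10 + K (N(K) = K - 1*10 = K - 10 = -10 + K)
((N(1)*3)*5 - 42)*(-18) = (((-10 + 1)*3)*5 - 42)*(-18) = (-9*3*5 - 42)*(-18) = (-27*5 - 42)*(-18) = (-135 - 42)*(-18) = -177*(-18) = 3186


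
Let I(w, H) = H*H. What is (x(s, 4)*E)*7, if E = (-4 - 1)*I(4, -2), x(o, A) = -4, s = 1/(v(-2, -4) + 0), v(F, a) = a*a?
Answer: 560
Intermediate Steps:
I(w, H) = H²
v(F, a) = a²
s = 1/16 (s = 1/((-4)² + 0) = 1/(16 + 0) = 1/16 ≈ 0.062500)
E = -20 (E = (-4 - 1)*(-2)² = -5*4 = -20)
(x(s, 4)*E)*7 = -4*(-20)*7 = 80*7 = 560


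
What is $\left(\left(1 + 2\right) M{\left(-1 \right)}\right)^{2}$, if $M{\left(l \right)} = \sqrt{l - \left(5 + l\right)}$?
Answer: $-45$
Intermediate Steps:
$M{\left(l \right)} = i \sqrt{5}$ ($M{\left(l \right)} = \sqrt{-5} = i \sqrt{5}$)
$\left(\left(1 + 2\right) M{\left(-1 \right)}\right)^{2} = \left(\left(1 + 2\right) i \sqrt{5}\right)^{2} = \left(3 i \sqrt{5}\right)^{2} = -45$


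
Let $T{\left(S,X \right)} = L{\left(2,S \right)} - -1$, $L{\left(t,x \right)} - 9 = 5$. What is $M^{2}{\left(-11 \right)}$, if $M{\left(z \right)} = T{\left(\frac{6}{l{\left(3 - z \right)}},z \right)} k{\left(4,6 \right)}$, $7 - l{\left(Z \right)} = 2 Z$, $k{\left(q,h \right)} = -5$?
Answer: $5625$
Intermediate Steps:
$l{\left(Z \right)} = 7 - 2 Z$
$L{\left(t,x \right)} = 14$ ($L{\left(t,x \right)} = 9 + 5 = 14$)
$T{\left(S,X \right)} = 15$ ($T{\left(S,X \right)} = 14 - -1 = 14 + 1 = 15$)
$M{\left(z \right)} = -75$ ($M{\left(z \right)} = 15 \left(-5\right) = -75$)
$M^{2}{\left(-11 \right)} = \left(-75\right)^{2} = 5625$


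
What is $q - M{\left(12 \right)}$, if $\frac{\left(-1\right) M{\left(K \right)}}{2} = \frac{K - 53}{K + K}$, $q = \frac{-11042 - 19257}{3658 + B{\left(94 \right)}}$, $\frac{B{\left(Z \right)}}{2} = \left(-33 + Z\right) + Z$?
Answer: $- \frac{131569}{11904} \approx -11.053$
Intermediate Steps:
$B{\left(Z \right)} = -66 + 4 Z$ ($B{\left(Z \right)} = 2 \left(\left(-33 + Z\right) + Z\right) = 2 \left(-33 + 2 Z\right) = -66 + 4 Z$)
$q = - \frac{30299}{3968}$ ($q = \frac{-11042 - 19257}{3658 + \left(-66 + 4 \cdot 94\right)} = - \frac{30299}{3658 + \left(-66 + 376\right)} = - \frac{30299}{3658 + 310} = - \frac{30299}{3968} \approx -7.6358$)
$M{\left(K \right)} = - \frac{-53 + K}{K}$ ($M{\left(K \right)} = - 2 \frac{K - 53}{K + K} = - 2 \frac{K - 53}{2 K} = - 2 \left(-53 + K\right) \frac{1}{2 K} = - 2 \frac{-53 + K}{2 K} = - \frac{-53 + K}{K}$)
$q - M{\left(12 \right)} = - \frac{30299}{3968} - \frac{53 - 12}{12} = - \frac{30299}{3968} - \frac{1}{12} \cdot 41 = - \frac{30299}{3968} - \frac{41}{12} = - \frac{131569}{11904}$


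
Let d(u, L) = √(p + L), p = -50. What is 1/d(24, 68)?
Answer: √2/6 ≈ 0.23570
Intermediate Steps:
d(u, L) = √(-50 + L)
1/d(24, 68) = 1/(√(-50 + 68)) = 1/(√18) = 1/(3*√2) = √2/6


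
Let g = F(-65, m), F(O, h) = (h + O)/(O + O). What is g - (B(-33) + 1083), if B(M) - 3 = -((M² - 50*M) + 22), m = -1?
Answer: 108908/65 ≈ 1675.5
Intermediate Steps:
B(M) = -19 - M² + 50*M (B(M) = 3 - ((M² - 50*M) + 22) = 3 - (22 + M² - 50*M) = 3 + (-22 - M² + 50*M) = -19 - M² + 50*M)
F(O, h) = (O + h)/(2*O) (F(O, h) = (O + h)/((2*O)) = (O + h)*(1/(2*O)) = (O + h)/(2*O))
g = 33/65 (g = (½)*(-65 - 1)/(-65) = (½)*(-1/65)*(-66) = 33/65 ≈ 0.50769)
g - (B(-33) + 1083) = 33/65 - ((-19 - 1*(-33)² + 50*(-33)) + 1083) = 33/65 - ((-19 - 1*1089 - 1650) + 1083) = 33/65 - ((-19 - 1089 - 1650) + 1083) = 33/65 - (-2758 + 1083) = 33/65 - 1*(-1675) = 33/65 + 1675 = 108908/65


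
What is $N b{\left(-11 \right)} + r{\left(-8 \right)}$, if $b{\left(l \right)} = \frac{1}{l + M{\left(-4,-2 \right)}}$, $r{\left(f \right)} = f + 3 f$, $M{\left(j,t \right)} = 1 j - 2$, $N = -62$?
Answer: $- \frac{482}{17} \approx -28.353$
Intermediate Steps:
$M{\left(j,t \right)} = -2 + j$ ($M{\left(j,t \right)} = j - 2 = -2 + j$)
$r{\left(f \right)} = 4 f$
$b{\left(l \right)} = \frac{1}{-6 + l}$ ($b{\left(l \right)} = \frac{1}{l - 6} = \frac{1}{-6 + l}$)
$N b{\left(-11 \right)} + r{\left(-8 \right)} = - \frac{62}{-6 - 11} + 4 \left(-8\right) = - \frac{62}{-17} - 32 = \left(-62\right) \left(- \frac{1}{17}\right) - 32 = \frac{62}{17} - 32 = - \frac{482}{17}$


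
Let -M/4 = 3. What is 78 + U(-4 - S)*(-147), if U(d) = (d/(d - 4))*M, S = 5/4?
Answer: 39930/37 ≈ 1079.2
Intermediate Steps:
M = -12 (M = -4*3 = -12)
S = 5/4 (S = 5*(¼) = 5/4 ≈ 1.2500)
U(d) = -12*d/(-4 + d) (U(d) = (d/(d - 4))*(-12) = (d/(-4 + d))*(-12) = -12*d/(-4 + d))
78 + U(-4 - S)*(-147) = 78 - 12*(-4 - 1*5/4)/(-4 + (-4 - 1*5/4))*(-147) = 78 - 12*(-4 - 5/4)/(-4 + (-4 - 5/4))*(-147) = 78 - 12*(-21/4)/(-4 - 21/4)*(-147) = 78 - 12*(-21/4)/(-37/4)*(-147) = 78 - 12*(-21/4)*(-4/37)*(-147) = 78 - 252/37*(-147) = 78 + 37044/37 = 39930/37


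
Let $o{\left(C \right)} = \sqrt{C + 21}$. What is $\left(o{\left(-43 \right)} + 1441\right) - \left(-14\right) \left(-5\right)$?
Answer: $1371 + i \sqrt{22} \approx 1371.0 + 4.6904 i$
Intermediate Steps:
$o{\left(C \right)} = \sqrt{21 + C}$
$\left(o{\left(-43 \right)} + 1441\right) - \left(-14\right) \left(-5\right) = \left(\sqrt{21 - 43} + 1441\right) - \left(-14\right) \left(-5\right) = \left(\sqrt{-22} + 1441\right) - 70 = \left(i \sqrt{22} + 1441\right) - 70 = \left(1441 + i \sqrt{22}\right) - 70 = 1371 + i \sqrt{22}$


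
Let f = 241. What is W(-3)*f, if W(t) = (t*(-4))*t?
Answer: -8676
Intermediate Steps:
W(t) = -4*t² (W(t) = (-4*t)*t = -4*t²)
W(-3)*f = -4*(-3)²*241 = -4*9*241 = -36*241 = -8676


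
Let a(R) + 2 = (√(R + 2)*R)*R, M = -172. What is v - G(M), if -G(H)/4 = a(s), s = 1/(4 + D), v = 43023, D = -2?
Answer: 43015 + √10/2 ≈ 43017.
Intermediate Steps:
s = ½ (s = 1/(4 - 2) = 1/2 = ½ ≈ 0.50000)
a(R) = -2 + R²*√(2 + R) (a(R) = -2 + (√(R + 2)*R)*R = -2 + (√(2 + R)*R)*R = -2 + (R*√(2 + R))*R = -2 + R²*√(2 + R))
G(H) = 8 - √10/2 (G(H) = -4*(-2 + (½)²*√(2 + ½)) = -4*(-2 + √(5/2)/4) = -4*(-2 + (√10/2)/4) = -4*(-2 + √10/8) = 8 - √10/2)
v - G(M) = 43023 - (8 - √10/2) = 43023 + (-8 + √10/2) = 43015 + √10/2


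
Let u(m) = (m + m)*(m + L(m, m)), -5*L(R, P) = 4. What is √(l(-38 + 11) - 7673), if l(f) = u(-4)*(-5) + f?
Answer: 2*I*√1973 ≈ 88.837*I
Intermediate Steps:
L(R, P) = -⅘ (L(R, P) = -⅕*4 = -⅘)
u(m) = 2*m*(-⅘ + m) (u(m) = (m + m)*(m - ⅘) = (2*m)*(-⅘ + m) = 2*m*(-⅘ + m))
l(f) = -192 + f (l(f) = ((⅖)*(-4)*(-4 + 5*(-4)))*(-5) + f = ((⅖)*(-4)*(-4 - 20))*(-5) + f = ((⅖)*(-4)*(-24))*(-5) + f = (192/5)*(-5) + f = -192 + f)
√(l(-38 + 11) - 7673) = √((-192 + (-38 + 11)) - 7673) = √((-192 - 27) - 7673) = √(-219 - 7673) = √(-7892) = 2*I*√1973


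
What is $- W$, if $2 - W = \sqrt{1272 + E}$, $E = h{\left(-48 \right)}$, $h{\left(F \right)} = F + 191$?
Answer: $-2 + \sqrt{1415} \approx 35.616$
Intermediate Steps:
$h{\left(F \right)} = 191 + F$
$E = 143$ ($E = 191 - 48 = 143$)
$W = 2 - \sqrt{1415}$ ($W = 2 - \sqrt{1272 + 143} = 2 - \sqrt{1415} \approx -35.616$)
$- W = - (2 - \sqrt{1415}) = -2 + \sqrt{1415}$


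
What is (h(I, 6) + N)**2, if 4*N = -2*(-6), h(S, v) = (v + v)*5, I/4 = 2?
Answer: 3969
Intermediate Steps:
I = 8 (I = 4*2 = 8)
h(S, v) = 10*v (h(S, v) = (2*v)*5 = 10*v)
N = 3 (N = (-2*(-6))/4 = (1/4)*12 = 3)
(h(I, 6) + N)**2 = (10*6 + 3)**2 = (60 + 3)**2 = 63**2 = 3969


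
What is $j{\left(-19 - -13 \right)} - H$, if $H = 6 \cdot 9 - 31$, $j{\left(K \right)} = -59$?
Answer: $-82$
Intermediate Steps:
$H = 23$ ($H = 54 - 31 = 23$)
$j{\left(-19 - -13 \right)} - H = -59 - 23 = -82$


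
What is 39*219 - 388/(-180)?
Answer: 384442/45 ≈ 8543.2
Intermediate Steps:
39*219 - 388/(-180) = 8541 - 388*(-1/180) = 8541 + 97/45 = 384442/45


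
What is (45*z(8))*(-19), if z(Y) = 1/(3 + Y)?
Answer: -855/11 ≈ -77.727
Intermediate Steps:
(45*z(8))*(-19) = (45/(3 + 8))*(-19) = (45/11)*(-19) = -855/11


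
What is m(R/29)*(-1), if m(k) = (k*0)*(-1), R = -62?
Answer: 0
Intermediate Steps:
m(k) = 0 (m(k) = 0*(-1) = 0)
m(R/29)*(-1) = 0*(-1) = 0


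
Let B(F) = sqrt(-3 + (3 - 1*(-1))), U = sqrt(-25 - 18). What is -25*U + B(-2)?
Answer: 1 - 25*I*sqrt(43) ≈ 1.0 - 163.94*I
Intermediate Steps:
U = I*sqrt(43) (U = sqrt(-43) = I*sqrt(43) ≈ 6.5574*I)
B(F) = 1 (B(F) = sqrt(-3 + (3 + 1)) = sqrt(-3 + 4) = sqrt(1) = 1)
-25*U + B(-2) = -25*I*sqrt(43) + 1 = 1 - 25*I*sqrt(43)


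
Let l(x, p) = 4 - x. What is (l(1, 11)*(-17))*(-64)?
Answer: 3264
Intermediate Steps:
(l(1, 11)*(-17))*(-64) = ((4 - 1*1)*(-17))*(-64) = ((4 - 1)*(-17))*(-64) = (3*(-17))*(-64) = -51*(-64) = 3264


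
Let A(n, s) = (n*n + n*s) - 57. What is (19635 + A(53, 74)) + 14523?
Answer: 40832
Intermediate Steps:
A(n, s) = -57 + n² + n*s (A(n, s) = (n² + n*s) - 57 = -57 + n² + n*s)
(19635 + A(53, 74)) + 14523 = (19635 + (-57 + 53² + 53*74)) + 14523 = (19635 + (-57 + 2809 + 3922)) + 14523 = (19635 + 6674) + 14523 = 26309 + 14523 = 40832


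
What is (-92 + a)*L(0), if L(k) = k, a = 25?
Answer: 0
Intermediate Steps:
(-92 + a)*L(0) = (-92 + 25)*0 = -67*0 = 0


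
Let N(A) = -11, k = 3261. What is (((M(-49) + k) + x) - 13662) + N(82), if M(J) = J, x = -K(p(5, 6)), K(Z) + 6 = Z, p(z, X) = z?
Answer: -10460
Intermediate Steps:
K(Z) = -6 + Z
x = 1 (x = -(-6 + 5) = -1*(-1) = 1)
(((M(-49) + k) + x) - 13662) + N(82) = (((-49 + 3261) + 1) - 13662) - 11 = ((3212 + 1) - 13662) - 11 = (3213 - 13662) - 11 = -10449 - 11 = -10460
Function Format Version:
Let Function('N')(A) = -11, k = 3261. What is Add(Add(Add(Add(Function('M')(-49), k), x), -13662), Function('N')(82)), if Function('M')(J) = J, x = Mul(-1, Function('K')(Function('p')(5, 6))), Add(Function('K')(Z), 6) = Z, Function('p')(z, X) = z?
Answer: -10460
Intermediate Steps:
Function('K')(Z) = Add(-6, Z)
x = 1 (x = Mul(-1, Add(-6, 5)) = Mul(-1, -1) = 1)
Add(Add(Add(Add(Function('M')(-49), k), x), -13662), Function('N')(82)) = Add(Add(Add(Add(-49, 3261), 1), -13662), -11) = Add(Add(Add(3212, 1), -13662), -11) = Add(Add(3213, -13662), -11) = Add(-10449, -11) = -10460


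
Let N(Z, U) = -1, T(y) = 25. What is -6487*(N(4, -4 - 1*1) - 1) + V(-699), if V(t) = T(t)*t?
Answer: -4501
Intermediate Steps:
V(t) = 25*t
-6487*(N(4, -4 - 1*1) - 1) + V(-699) = -6487*(-1 - 1) + 25*(-699) = -6487*(-2) - 17475 = 12974 - 17475 = -4501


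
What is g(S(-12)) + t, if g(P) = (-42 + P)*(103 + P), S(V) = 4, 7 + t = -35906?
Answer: -39979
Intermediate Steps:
t = -35913 (t = -7 - 35906 = -35913)
g(S(-12)) + t = (-4326 + 4² + 61*4) - 35913 = (-4326 + 16 + 244) - 35913 = -4066 - 35913 = -39979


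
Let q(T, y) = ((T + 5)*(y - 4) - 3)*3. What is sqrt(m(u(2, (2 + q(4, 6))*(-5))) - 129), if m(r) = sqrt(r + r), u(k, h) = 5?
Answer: sqrt(-129 + sqrt(10)) ≈ 11.218*I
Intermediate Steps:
q(T, y) = -9 + 3*(-4 + y)*(5 + T) (q(T, y) = ((5 + T)*(-4 + y) - 3)*3 = ((-4 + y)*(5 + T) - 3)*3 = (-3 + (-4 + y)*(5 + T))*3 = -9 + 3*(-4 + y)*(5 + T))
m(r) = sqrt(2)*sqrt(r) (m(r) = sqrt(2*r) = sqrt(2)*sqrt(r))
sqrt(m(u(2, (2 + q(4, 6))*(-5))) - 129) = sqrt(sqrt(2)*sqrt(5) - 129) = sqrt(sqrt(10) - 129) = sqrt(-129 + sqrt(10))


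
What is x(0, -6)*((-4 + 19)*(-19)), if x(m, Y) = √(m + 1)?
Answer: -285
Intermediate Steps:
x(m, Y) = √(1 + m)
x(0, -6)*((-4 + 19)*(-19)) = √(1 + 0)*((-4 + 19)*(-19)) = √1*(15*(-19)) = 1*(-285) = -285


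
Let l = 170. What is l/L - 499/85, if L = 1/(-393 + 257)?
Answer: -1965699/85 ≈ -23126.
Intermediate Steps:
L = -1/136 (L = 1/(-136) = -1/136 ≈ -0.0073529)
l/L - 499/85 = 170/(-1/136) - 499/85 = 170*(-136) - 499*1/85 = -23120 - 499/85 = -1965699/85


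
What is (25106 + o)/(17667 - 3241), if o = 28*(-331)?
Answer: 7919/7213 ≈ 1.0979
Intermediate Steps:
o = -9268
(25106 + o)/(17667 - 3241) = (25106 - 9268)/(17667 - 3241) = 15838/14426 = 15838*(1/14426) = 7919/7213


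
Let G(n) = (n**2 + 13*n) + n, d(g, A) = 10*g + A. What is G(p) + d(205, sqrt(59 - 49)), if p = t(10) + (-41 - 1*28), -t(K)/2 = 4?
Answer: 6901 + sqrt(10) ≈ 6904.2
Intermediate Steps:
t(K) = -8 (t(K) = -2*4 = -8)
d(g, A) = A + 10*g
p = -77 (p = -8 + (-41 - 1*28) = -8 + (-41 - 28) = -8 - 69 = -77)
G(n) = n**2 + 14*n
G(p) + d(205, sqrt(59 - 49)) = -77*(14 - 77) + (sqrt(59 - 49) + 10*205) = -77*(-63) + (sqrt(10) + 2050) = 4851 + (2050 + sqrt(10)) = 6901 + sqrt(10)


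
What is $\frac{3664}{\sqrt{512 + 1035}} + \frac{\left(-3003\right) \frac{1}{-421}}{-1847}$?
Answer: $- \frac{3003}{777587} + \frac{3664 \sqrt{1547}}{1547} \approx 93.152$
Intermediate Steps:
$\frac{3664}{\sqrt{512 + 1035}} + \frac{\left(-3003\right) \frac{1}{-421}}{-1847} = \frac{3664}{\sqrt{1547}} + \left(-3003\right) \left(- \frac{1}{421}\right) \left(- \frac{1}{1847}\right) = 3664 \frac{\sqrt{1547}}{1547} + \frac{3003}{421} \left(- \frac{1}{1847}\right) = \frac{3664 \sqrt{1547}}{1547} - \frac{3003}{777587} = - \frac{3003}{777587} + \frac{3664 \sqrt{1547}}{1547}$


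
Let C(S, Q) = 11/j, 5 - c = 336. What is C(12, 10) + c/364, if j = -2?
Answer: -2333/364 ≈ -6.4093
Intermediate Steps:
c = -331 (c = 5 - 1*336 = 5 - 336 = -331)
C(S, Q) = -11/2 (C(S, Q) = 11/(-2) = 11*(-1/2) = -11/2)
C(12, 10) + c/364 = -11/2 - 331/364 = -2333/364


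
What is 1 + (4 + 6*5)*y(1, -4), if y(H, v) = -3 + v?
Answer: -237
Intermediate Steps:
1 + (4 + 6*5)*y(1, -4) = 1 + (4 + 6*5)*(-3 - 4) = 1 + (4 + 30)*(-7) = 1 + 34*(-7) = 1 - 238 = -237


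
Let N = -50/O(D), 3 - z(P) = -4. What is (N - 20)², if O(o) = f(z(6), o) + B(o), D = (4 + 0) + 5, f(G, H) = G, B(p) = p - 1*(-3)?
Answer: 184900/361 ≈ 512.19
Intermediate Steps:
z(P) = 7 (z(P) = 3 - 1*(-4) = 3 + 4 = 7)
B(p) = 3 + p (B(p) = p + 3 = 3 + p)
D = 9 (D = 4 + 5 = 9)
O(o) = 10 + o (O(o) = 7 + (3 + o) = 10 + o)
N = -50/19 (N = -50/(10 + 9) = -50/19 ≈ -2.6316)
(N - 20)² = (-50/19 - 20)² = (-430/19)² = 184900/361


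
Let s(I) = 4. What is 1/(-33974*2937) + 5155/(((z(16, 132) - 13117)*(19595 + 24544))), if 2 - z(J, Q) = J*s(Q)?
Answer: -171652017257/19347921734563026 ≈ -8.8719e-6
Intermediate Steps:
z(J, Q) = 2 - 4*J (z(J, Q) = 2 - J*4 = 2 - 4*J)
1/(-33974*2937) + 5155/(((z(16, 132) - 13117)*(19595 + 24544))) = 1/(-33974*2937) + 5155/((((2 - 4*16) - 13117)*(19595 + 24544))) = -1/33974*1/2937 + 5155/((((2 - 64) - 13117)*44139)) = -1/99781638 + 5155/(((-62 - 13117)*44139)) = -1/99781638 + 5155/((-13179*44139)) = -1/99781638 + 5155/(-581707881) = -1/99781638 + 5155*(-1/581707881) = -1/99781638 - 5155/581707881 = -171652017257/19347921734563026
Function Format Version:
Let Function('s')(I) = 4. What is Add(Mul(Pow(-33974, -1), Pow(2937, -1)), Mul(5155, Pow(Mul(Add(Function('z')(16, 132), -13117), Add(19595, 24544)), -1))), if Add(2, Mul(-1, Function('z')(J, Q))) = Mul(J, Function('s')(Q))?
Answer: Rational(-171652017257, 19347921734563026) ≈ -8.8719e-6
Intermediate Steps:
Function('z')(J, Q) = Add(2, Mul(-4, J)) (Function('z')(J, Q) = Add(2, Mul(-1, Mul(J, 4))) = Add(2, Mul(-1, Mul(4, J))) = Add(2, Mul(-4, J)))
Add(Mul(Pow(-33974, -1), Pow(2937, -1)), Mul(5155, Pow(Mul(Add(Function('z')(16, 132), -13117), Add(19595, 24544)), -1))) = Add(Mul(Pow(-33974, -1), Pow(2937, -1)), Mul(5155, Pow(Mul(Add(Add(2, Mul(-4, 16)), -13117), Add(19595, 24544)), -1))) = Add(Mul(Rational(-1, 33974), Rational(1, 2937)), Mul(5155, Pow(Mul(Add(Add(2, -64), -13117), 44139), -1))) = Add(Rational(-1, 99781638), Mul(5155, Pow(Mul(Add(-62, -13117), 44139), -1))) = Add(Rational(-1, 99781638), Mul(5155, Pow(Mul(-13179, 44139), -1))) = Add(Rational(-1, 99781638), Mul(5155, Pow(-581707881, -1))) = Add(Rational(-1, 99781638), Mul(5155, Rational(-1, 581707881))) = Add(Rational(-1, 99781638), Rational(-5155, 581707881)) = Rational(-171652017257, 19347921734563026)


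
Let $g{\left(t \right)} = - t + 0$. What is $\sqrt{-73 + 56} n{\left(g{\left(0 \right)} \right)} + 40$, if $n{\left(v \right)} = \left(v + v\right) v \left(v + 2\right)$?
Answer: $40$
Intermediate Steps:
$g{\left(t \right)} = - t$
$n{\left(v \right)} = 2 v^{2} \left(2 + v\right)$ ($n{\left(v \right)} = 2 v v \left(2 + v\right) = 2 v^{2} \left(2 + v\right)$)
$\sqrt{-73 + 56} n{\left(g{\left(0 \right)} \right)} + 40 = \sqrt{-73 + 56} \cdot 2 \left(\left(-1\right) 0\right)^{2} \left(2 - 0\right) + 40 = \sqrt{-17} \cdot 2 \cdot 0^{2} \left(2 + 0\right) + 40 = i \sqrt{17} \cdot 2 \cdot 0 \cdot 2 + 40 = i \sqrt{17} \cdot 0 + 40 = 0 + 40 = 40$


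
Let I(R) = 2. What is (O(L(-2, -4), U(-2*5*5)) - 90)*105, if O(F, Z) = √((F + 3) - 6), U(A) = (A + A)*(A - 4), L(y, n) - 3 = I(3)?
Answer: -9450 + 105*√2 ≈ -9301.5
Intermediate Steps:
L(y, n) = 5 (L(y, n) = 3 + 2 = 5)
U(A) = 2*A*(-4 + A) (U(A) = (2*A)*(-4 + A) = 2*A*(-4 + A))
O(F, Z) = √(-3 + F) (O(F, Z) = √((3 + F) - 6) = √(-3 + F))
(O(L(-2, -4), U(-2*5*5)) - 90)*105 = (√(-3 + 5) - 90)*105 = (√2 - 90)*105 = (-90 + √2)*105 = -9450 + 105*√2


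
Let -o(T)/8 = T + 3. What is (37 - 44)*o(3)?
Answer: 336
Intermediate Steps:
o(T) = -24 - 8*T (o(T) = -8*(T + 3) = -8*(3 + T) = -24 - 8*T)
(37 - 44)*o(3) = (37 - 44)*(-24 - 8*3) = -7*(-24 - 24) = -7*(-48) = 336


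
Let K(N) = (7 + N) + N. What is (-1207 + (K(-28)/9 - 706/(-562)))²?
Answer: 9382550979025/6395841 ≈ 1.4670e+6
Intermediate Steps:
K(N) = 7 + 2*N
(-1207 + (K(-28)/9 - 706/(-562)))² = (-1207 + ((7 + 2*(-28))/9 - 706/(-562)))² = (-1207 + ((7 - 56)*(⅑) - 706*(-1/562)))² = (-1207 + (-49*⅑ + 353/281))² = (-1207 + (-49/9 + 353/281))² = (-1207 - 10592/2529)² = (-3063095/2529)² = 9382550979025/6395841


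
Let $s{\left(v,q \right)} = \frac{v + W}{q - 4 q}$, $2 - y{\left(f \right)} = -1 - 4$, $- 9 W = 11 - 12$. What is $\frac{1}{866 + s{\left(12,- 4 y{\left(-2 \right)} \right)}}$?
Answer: $\frac{756}{654805} \approx 0.0011545$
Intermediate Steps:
$W = \frac{1}{9}$ ($W = - \frac{11 - 12}{9} = \left(- \frac{1}{9}\right) \left(-1\right) = \frac{1}{9} \approx 0.11111$)
$y{\left(f \right)} = 7$ ($y{\left(f \right)} = 2 - \left(-1 - 4\right) = 2 - -5 = 2 + 5 = 7$)
$s{\left(v,q \right)} = - \frac{\frac{1}{9} + v}{3 q}$ ($s{\left(v,q \right)} = \frac{v + \frac{1}{9}}{q - 4 q} = \frac{\frac{1}{9} + v}{\left(-3\right) q} = \left(\frac{1}{9} + v\right) \left(- \frac{1}{3 q}\right) = - \frac{\frac{1}{9} + v}{3 q}$)
$\frac{1}{866 + s{\left(12,- 4 y{\left(-2 \right)} \right)}} = \frac{1}{866 + \frac{-1 - 108}{27 \left(\left(-4\right) 7\right)}} = \frac{1}{866 + \frac{-1 - 108}{27 \left(-28\right)}} = \frac{1}{866 + \frac{1}{27} \left(- \frac{1}{28}\right) \left(-109\right)} = \frac{1}{866 + \frac{109}{756}} = \frac{1}{\frac{654805}{756}} = \frac{756}{654805}$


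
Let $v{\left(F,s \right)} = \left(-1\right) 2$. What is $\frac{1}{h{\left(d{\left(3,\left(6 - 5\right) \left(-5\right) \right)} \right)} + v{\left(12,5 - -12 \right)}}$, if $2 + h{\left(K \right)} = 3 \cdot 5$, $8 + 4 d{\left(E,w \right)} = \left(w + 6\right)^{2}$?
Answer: $\frac{1}{11} \approx 0.090909$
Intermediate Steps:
$v{\left(F,s \right)} = -2$
$d{\left(E,w \right)} = -2 + \frac{\left(6 + w\right)^{2}}{4}$ ($d{\left(E,w \right)} = -2 + \frac{\left(w + 6\right)^{2}}{4} = -2 + \frac{\left(6 + w\right)^{2}}{4}$)
$h{\left(K \right)} = 13$ ($h{\left(K \right)} = -2 + 3 \cdot 5 = -2 + 15 = 13$)
$\frac{1}{h{\left(d{\left(3,\left(6 - 5\right) \left(-5\right) \right)} \right)} + v{\left(12,5 - -12 \right)}} = \frac{1}{13 - 2} = \frac{1}{11}$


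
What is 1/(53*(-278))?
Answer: -1/14734 ≈ -6.7870e-5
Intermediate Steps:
1/(53*(-278)) = 1/(-14734) = -1/14734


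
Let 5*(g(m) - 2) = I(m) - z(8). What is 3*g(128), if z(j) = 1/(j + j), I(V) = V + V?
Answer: 2553/16 ≈ 159.56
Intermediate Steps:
I(V) = 2*V
z(j) = 1/(2*j)
g(m) = 159/80 + 2*m/5 (g(m) = 2 + (2*m - 1/(2*8))/5 = 2 + (2*m - 1*1/16)/5 = 2 + (2*m - 1/16)/5 = 2 + (-1/16 + 2*m)/5 = 2 + (-1/80 + 2*m/5) = 159/80 + 2*m/5)
3*g(128) = 3*(159/80 + (⅖)*128) = 3*(159/80 + 256/5) = 3*(851/16) = 2553/16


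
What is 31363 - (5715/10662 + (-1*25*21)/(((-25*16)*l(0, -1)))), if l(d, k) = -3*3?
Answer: 2675105167/85296 ≈ 31363.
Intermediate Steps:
l(d, k) = -9
31363 - (5715/10662 + (-1*25*21)/(((-25*16)*l(0, -1)))) = 31363 - (5715/10662 + (-1*25*21)/((-25*16*(-9)))) = 31363 - (5715*(1/10662) + (-25*21)/((-400*(-9)))) = 31363 - (1905/3554 - 525/3600) = 31363 - (1905/3554 - 525*1/3600) = 31363 - (1905/3554 - 7/48) = 31363 - 1*33281/85296 = 31363 - 33281/85296 = 2675105167/85296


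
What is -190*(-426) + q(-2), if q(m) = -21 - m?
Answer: 80921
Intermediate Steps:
-190*(-426) + q(-2) = -190*(-426) + (-21 - 1*(-2)) = 80940 + (-21 + 2) = 80940 - 19 = 80921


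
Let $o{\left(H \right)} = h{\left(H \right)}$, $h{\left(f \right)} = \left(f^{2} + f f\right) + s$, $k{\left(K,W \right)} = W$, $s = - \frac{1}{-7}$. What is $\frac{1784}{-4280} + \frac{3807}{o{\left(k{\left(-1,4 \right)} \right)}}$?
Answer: $\frac{315712}{2675} \approx 118.02$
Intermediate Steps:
$s = \frac{1}{7}$ ($s = \left(-1\right) \left(- \frac{1}{7}\right) = \frac{1}{7} \approx 0.14286$)
$h{\left(f \right)} = \frac{1}{7} + 2 f^{2}$ ($h{\left(f \right)} = \left(f^{2} + f f\right) + \frac{1}{7} = \left(f^{2} + f^{2}\right) + \frac{1}{7} = 2 f^{2} + \frac{1}{7} = \frac{1}{7} + 2 f^{2}$)
$o{\left(H \right)} = \frac{1}{7} + 2 H^{2}$
$\frac{1784}{-4280} + \frac{3807}{o{\left(k{\left(-1,4 \right)} \right)}} = \frac{1784}{-4280} + \frac{3807}{\frac{1}{7} + 2 \cdot 4^{2}} = 1784 \left(- \frac{1}{4280}\right) + \frac{3807}{\frac{1}{7} + 2 \cdot 16} = - \frac{223}{535} + \frac{3807}{\frac{1}{7} + 32} = - \frac{223}{535} + \frac{3807}{\frac{225}{7}} = - \frac{223}{535} + 3807 \cdot \frac{7}{225} = - \frac{223}{535} + \frac{2961}{25} = \frac{315712}{2675}$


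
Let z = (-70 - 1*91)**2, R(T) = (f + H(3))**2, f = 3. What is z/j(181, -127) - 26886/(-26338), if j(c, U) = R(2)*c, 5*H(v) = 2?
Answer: 9237031112/688857221 ≈ 13.409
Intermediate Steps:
H(v) = 2/5 (H(v) = (1/5)*2 = 2/5)
R(T) = 289/25 (R(T) = (3 + 2/5)**2 = (17/5)**2 = 289/25)
z = 25921 (z = (-70 - 91)**2 = (-161)**2 = 25921)
j(c, U) = 289*c/25
z/j(181, -127) - 26886/(-26338) = 25921/(((289/25)*181)) - 26886/(-26338) = 25921/(52309/25) - 26886*(-1/26338) = 25921*(25/52309) + 13443/13169 = 648025/52309 + 13443/13169 = 9237031112/688857221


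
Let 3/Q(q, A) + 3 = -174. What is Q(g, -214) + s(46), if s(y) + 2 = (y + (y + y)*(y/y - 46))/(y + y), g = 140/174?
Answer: -5489/118 ≈ -46.517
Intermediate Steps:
g = 70/87 (g = 140*(1/174) = 70/87 ≈ 0.80460)
Q(q, A) = -1/59 (Q(q, A) = 3/(-3 - 174) = 3/(-177) = 3*(-1/177) = -1/59)
s(y) = -93/2 (s(y) = -2 + (y + (y + y)*(y/y - 46))/(y + y) = -2 + (y + (2*y)*(1 - 46))/((2*y)) = -2 + (y + (2*y)*(-45))*(1/(2*y)) = -2 + (y - 90*y)*(1/(2*y)) = -2 + (-89*y)*(1/(2*y)) = -2 - 89/2 = -93/2)
Q(g, -214) + s(46) = -1/59 - 93/2 = -5489/118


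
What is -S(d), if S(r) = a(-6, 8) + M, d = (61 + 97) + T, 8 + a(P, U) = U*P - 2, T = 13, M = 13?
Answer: 45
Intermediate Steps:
a(P, U) = -10 + P*U (a(P, U) = -8 + (U*P - 2) = -8 + (P*U - 2) = -8 + (-2 + P*U) = -10 + P*U)
d = 171 (d = (61 + 97) + 13 = 158 + 13 = 171)
S(r) = -45 (S(r) = (-10 - 6*8) + 13 = (-10 - 48) + 13 = -58 + 13 = -45)
-S(d) = -1*(-45) = 45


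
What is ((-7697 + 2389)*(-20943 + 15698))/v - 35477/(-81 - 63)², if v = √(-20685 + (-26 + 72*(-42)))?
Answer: -35477/20736 - 5568092*I*√23735/4747 ≈ -1.7109 - 1.8071e+5*I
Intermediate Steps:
v = I*√23735 (v = √(-20685 + (-26 - 3024)) = √(-20685 - 3050) = √(-23735) = I*√23735 ≈ 154.06*I)
((-7697 + 2389)*(-20943 + 15698))/v - 35477/(-81 - 63)² = ((-7697 + 2389)*(-20943 + 15698))/((I*√23735)) - 35477/(-81 - 63)² = (-5308*(-5245))*(-I*√23735/23735) - 35477/((-144)²) = 27840460*(-I*√23735/23735) - 35477/20736 = -5568092*I*√23735/4747 - 35477*1/20736 = -5568092*I*√23735/4747 - 35477/20736 = -35477/20736 - 5568092*I*√23735/4747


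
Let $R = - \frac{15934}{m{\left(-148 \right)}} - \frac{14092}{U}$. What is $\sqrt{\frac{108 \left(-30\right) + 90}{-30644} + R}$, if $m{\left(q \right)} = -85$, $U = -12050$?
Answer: $\frac{\sqrt{18592863114435307446}}{313871170} \approx 13.738$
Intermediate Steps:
$R = \frac{19320252}{102425}$ ($R = - \frac{15934}{-85} - \frac{14092}{-12050} = \left(-15934\right) \left(- \frac{1}{85}\right) - - \frac{7046}{6025} = \frac{15934}{85} + \frac{7046}{6025} = \frac{19320252}{102425} \approx 188.63$)
$\sqrt{\frac{108 \left(-30\right) + 90}{-30644} + R} = \sqrt{\frac{108 \left(-30\right) + 90}{-30644} + \frac{19320252}{102425}} = \sqrt{\left(-3240 + 90\right) \left(- \frac{1}{30644}\right) + \frac{19320252}{102425}} = \sqrt{\left(-3150\right) \left(- \frac{1}{30644}\right) + \frac{19320252}{102425}} = \sqrt{\frac{1575}{15322} + \frac{19320252}{102425}} = \sqrt{\frac{296186220519}{1569355850}} = \frac{\sqrt{18592863114435307446}}{313871170}$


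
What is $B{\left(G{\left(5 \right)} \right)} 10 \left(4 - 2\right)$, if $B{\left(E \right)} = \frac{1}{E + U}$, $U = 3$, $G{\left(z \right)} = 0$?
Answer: $\frac{20}{3} \approx 6.6667$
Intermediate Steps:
$B{\left(E \right)} = \frac{1}{3 + E}$ ($B{\left(E \right)} = \frac{1}{E + 3} = \frac{1}{3 + E}$)
$B{\left(G{\left(5 \right)} \right)} 10 \left(4 - 2\right) = \frac{1}{3 + 0} \cdot 10 \left(4 - 2\right) = \frac{1}{3} \cdot 10 \cdot 2 = \frac{10}{3} \cdot 2 = \frac{20}{3}$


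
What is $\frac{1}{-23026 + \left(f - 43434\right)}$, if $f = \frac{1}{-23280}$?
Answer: $- \frac{23280}{1547188801} \approx -1.5047 \cdot 10^{-5}$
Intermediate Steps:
$f = - \frac{1}{23280} \approx -4.2955 \cdot 10^{-5}$
$\frac{1}{-23026 + \left(f - 43434\right)} = \frac{1}{-23026 - \frac{1011143521}{23280}} = \frac{1}{- \frac{1547188801}{23280}} = - \frac{23280}{1547188801}$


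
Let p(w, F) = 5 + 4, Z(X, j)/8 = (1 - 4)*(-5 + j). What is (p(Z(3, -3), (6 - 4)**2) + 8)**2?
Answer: 289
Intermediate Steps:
Z(X, j) = 120 - 24*j (Z(X, j) = 8*((1 - 4)*(-5 + j)) = 8*(-3*(-5 + j)) = 8*(15 - 3*j) = 120 - 24*j)
p(w, F) = 9
(p(Z(3, -3), (6 - 4)**2) + 8)**2 = (9 + 8)**2 = 17**2 = 289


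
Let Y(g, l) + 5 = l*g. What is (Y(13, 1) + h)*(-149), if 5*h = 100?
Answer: -4172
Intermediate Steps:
Y(g, l) = -5 + g*l (Y(g, l) = -5 + l*g = -5 + g*l)
h = 20 (h = (⅕)*100 = 20)
(Y(13, 1) + h)*(-149) = ((-5 + 13*1) + 20)*(-149) = ((-5 + 13) + 20)*(-149) = (8 + 20)*(-149) = 28*(-149) = -4172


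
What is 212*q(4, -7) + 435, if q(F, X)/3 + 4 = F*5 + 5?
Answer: 13791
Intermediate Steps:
q(F, X) = 3 + 15*F (q(F, X) = -12 + 3*(F*5 + 5) = -12 + 3*(5*F + 5) = -12 + 3*(5 + 5*F) = -12 + (15 + 15*F) = 3 + 15*F)
212*q(4, -7) + 435 = 212*(3 + 15*4) + 435 = 212*(3 + 60) + 435 = 212*63 + 435 = 13356 + 435 = 13791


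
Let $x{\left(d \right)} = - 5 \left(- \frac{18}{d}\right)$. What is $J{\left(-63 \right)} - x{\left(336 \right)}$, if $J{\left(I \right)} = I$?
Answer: $- \frac{3543}{56} \approx -63.268$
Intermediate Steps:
$x{\left(d \right)} = \frac{90}{d}$
$J{\left(-63 \right)} - x{\left(336 \right)} = -63 - \frac{90}{336} = -63 - 90 \cdot \frac{1}{336} = -63 - \frac{15}{56} = - \frac{3543}{56}$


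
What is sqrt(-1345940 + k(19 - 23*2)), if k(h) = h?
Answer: I*sqrt(1345967) ≈ 1160.2*I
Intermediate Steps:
sqrt(-1345940 + k(19 - 23*2)) = sqrt(-1345940 + (19 - 23*2)) = sqrt(-1345940 + (19 - 46)) = sqrt(-1345940 - 27) = sqrt(-1345967) = I*sqrt(1345967)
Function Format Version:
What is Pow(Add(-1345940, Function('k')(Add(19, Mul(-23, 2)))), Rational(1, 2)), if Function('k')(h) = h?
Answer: Mul(I, Pow(1345967, Rational(1, 2))) ≈ Mul(1160.2, I)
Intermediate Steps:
Pow(Add(-1345940, Function('k')(Add(19, Mul(-23, 2)))), Rational(1, 2)) = Pow(Add(-1345940, Add(19, Mul(-23, 2))), Rational(1, 2)) = Pow(Add(-1345940, Add(19, -46)), Rational(1, 2)) = Pow(Add(-1345940, -27), Rational(1, 2)) = Pow(-1345967, Rational(1, 2)) = Mul(I, Pow(1345967, Rational(1, 2)))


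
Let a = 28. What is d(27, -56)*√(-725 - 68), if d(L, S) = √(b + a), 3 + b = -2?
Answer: I*√18239 ≈ 135.05*I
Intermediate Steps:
b = -5 (b = -3 - 2 = -5)
d(L, S) = √23 (d(L, S) = √(-5 + 28) = √23)
d(27, -56)*√(-725 - 68) = √23*√(-725 - 68) = √23*√(-793) = √23*(I*√793) = I*√18239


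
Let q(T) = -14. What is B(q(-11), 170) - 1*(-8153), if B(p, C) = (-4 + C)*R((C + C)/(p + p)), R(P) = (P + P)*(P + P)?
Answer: 5196897/49 ≈ 1.0606e+5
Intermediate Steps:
R(P) = 4*P² (R(P) = (2*P)*(2*P) = 4*P²)
B(p, C) = 4*C²*(-4 + C)/p² (B(p, C) = (-4 + C)*(4*((C + C)/(p + p))²) = (-4 + C)*(4*((2*C)/((2*p)))²) = (-4 + C)*(4*((2*C)*(1/(2*p)))²) = (-4 + C)*(4*(C/p)²) = (-4 + C)*(4*(C²/p²)) = (-4 + C)*(4*C²/p²) = 4*C²*(-4 + C)/p²)
B(q(-11), 170) - 1*(-8153) = 4*170²*(-4 + 170)/(-14)² - 1*(-8153) = 4*28900*(1/196)*166 + 8153 = 4797400/49 + 8153 = 5196897/49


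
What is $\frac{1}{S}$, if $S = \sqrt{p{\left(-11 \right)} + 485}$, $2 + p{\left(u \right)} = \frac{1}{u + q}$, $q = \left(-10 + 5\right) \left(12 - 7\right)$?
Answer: $\frac{6 \sqrt{17387}}{17387} \approx 0.045503$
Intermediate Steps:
$q = -25$ ($q = \left(-5\right) 5 = -25$)
$p{\left(u \right)} = -2 + \frac{1}{-25 + u}$ ($p{\left(u \right)} = -2 + \frac{1}{u - 25} = -2 + \frac{1}{-25 + u}$)
$S = \frac{\sqrt{17387}}{6}$ ($S = \sqrt{\frac{51 - -22}{-25 - 11} + 485} = \sqrt{\frac{51 + 22}{-36} + 485} = \sqrt{\left(- \frac{1}{36}\right) 73 + 485} = \sqrt{- \frac{73}{36} + 485} = \sqrt{\frac{17387}{36}} = \frac{\sqrt{17387}}{6} \approx 21.977$)
$\frac{1}{S} = \frac{1}{\frac{1}{6} \sqrt{17387}} = \frac{6 \sqrt{17387}}{17387}$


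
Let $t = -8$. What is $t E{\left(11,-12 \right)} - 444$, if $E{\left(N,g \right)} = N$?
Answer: $-532$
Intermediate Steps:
$t E{\left(11,-12 \right)} - 444 = \left(-8\right) 11 - 444 = -88 - 444 = -532$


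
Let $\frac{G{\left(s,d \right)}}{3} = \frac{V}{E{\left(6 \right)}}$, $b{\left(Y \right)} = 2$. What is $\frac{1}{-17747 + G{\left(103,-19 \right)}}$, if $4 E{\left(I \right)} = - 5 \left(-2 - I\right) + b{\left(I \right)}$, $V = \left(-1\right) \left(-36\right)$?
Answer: $- \frac{7}{124157} \approx -5.638 \cdot 10^{-5}$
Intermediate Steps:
$V = 36$
$E{\left(I \right)} = 3 + \frac{5 I}{4}$ ($E{\left(I \right)} = \frac{- 5 \left(-2 - I\right) + 2}{4} = \frac{\left(10 + 5 I\right) + 2}{4} = \frac{12 + 5 I}{4} = 3 + \frac{5 I}{4}$)
$G{\left(s,d \right)} = \frac{72}{7}$ ($G{\left(s,d \right)} = 3 \frac{36}{3 + \frac{5}{4} \cdot 6} = 3 \frac{36}{3 + \frac{15}{2}} = 3 \frac{36}{\frac{21}{2}} = 3 \cdot 36 \cdot \frac{2}{21} = 3 \cdot \frac{24}{7} = \frac{72}{7}$)
$\frac{1}{-17747 + G{\left(103,-19 \right)}} = \frac{1}{-17747 + \frac{72}{7}} = \frac{1}{- \frac{124157}{7}} = - \frac{7}{124157}$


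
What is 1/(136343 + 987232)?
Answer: 1/1123575 ≈ 8.9002e-7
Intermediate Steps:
1/(136343 + 987232) = 1/1123575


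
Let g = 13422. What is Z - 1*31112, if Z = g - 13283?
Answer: -30973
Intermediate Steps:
Z = 139 (Z = 13422 - 13283 = 139)
Z - 1*31112 = 139 - 1*31112 = 139 - 31112 = -30973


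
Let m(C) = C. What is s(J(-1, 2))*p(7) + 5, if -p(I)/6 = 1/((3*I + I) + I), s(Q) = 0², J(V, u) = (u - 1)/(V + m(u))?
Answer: 5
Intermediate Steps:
J(V, u) = (-1 + u)/(V + u) (J(V, u) = (u - 1)/(V + u) = (-1 + u)/(V + u))
s(Q) = 0
p(I) = -6/(5*I) (p(I) = -6/((3*I + I) + I) = -6/(4*I + I) = -6*1/(5*I) = -6/(5*I))
s(J(-1, 2))*p(7) + 5 = 0*(-6/5/7) + 5 = 0*(-6/5*⅐) + 5 = 0*(-6/35) + 5 = 0 + 5 = 5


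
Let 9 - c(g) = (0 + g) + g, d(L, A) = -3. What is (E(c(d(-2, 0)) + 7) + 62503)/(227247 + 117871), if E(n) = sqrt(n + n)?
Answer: 62503/345118 + sqrt(11)/172559 ≈ 0.18113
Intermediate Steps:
c(g) = 9 - 2*g (c(g) = 9 - ((0 + g) + g) = 9 - (g + g) = 9 - 2*g)
E(n) = sqrt(2)*sqrt(n) (E(n) = sqrt(2*n) = sqrt(2)*sqrt(n))
(E(c(d(-2, 0)) + 7) + 62503)/(227247 + 117871) = (sqrt(2)*sqrt((9 - 2*(-3)) + 7) + 62503)/(227247 + 117871) = (sqrt(2)*sqrt((9 + 6) + 7) + 62503)/345118 = (sqrt(2)*sqrt(15 + 7) + 62503)*(1/345118) = (sqrt(2)*sqrt(22) + 62503)*(1/345118) = (2*sqrt(11) + 62503)*(1/345118) = (62503 + 2*sqrt(11))*(1/345118) = 62503/345118 + sqrt(11)/172559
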